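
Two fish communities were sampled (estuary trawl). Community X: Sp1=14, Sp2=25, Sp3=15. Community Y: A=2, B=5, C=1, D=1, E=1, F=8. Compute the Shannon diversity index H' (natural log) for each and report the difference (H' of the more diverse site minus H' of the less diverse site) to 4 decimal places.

0.3798

Community X: N=54, proportions 0.25925926, 0.46296296, 0.27777778, giving H' = 1.06232754 (working shown to 8 dp, full precision carried).
Community Y: N=18, proportions 0.11111111, 0.27777778, 0.05555556, 0.05555556, 0.05555556, 0.44444444, giving H' = 1.44209308.
Difference = |1.06232754 − 1.44209308| = 0.37976554, i.e. 0.3798 to 4 decimal places.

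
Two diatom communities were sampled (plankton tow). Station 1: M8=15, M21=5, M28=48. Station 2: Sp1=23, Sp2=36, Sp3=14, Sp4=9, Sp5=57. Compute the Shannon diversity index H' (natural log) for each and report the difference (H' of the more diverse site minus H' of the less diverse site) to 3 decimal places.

Station 1: N=68, proportions 0.22059, 0.07353, 0.70588, giving H' = 0.77119 (working shown to 5 dp, full precision carried).
Station 2: N=139, proportions 0.16547, 0.25899, 0.10072, 0.06475, 0.41007, giving H' = 1.42153.
Difference = |0.77119 − 1.42153| = 0.65034, i.e. 0.650 to 3 decimal places.

0.650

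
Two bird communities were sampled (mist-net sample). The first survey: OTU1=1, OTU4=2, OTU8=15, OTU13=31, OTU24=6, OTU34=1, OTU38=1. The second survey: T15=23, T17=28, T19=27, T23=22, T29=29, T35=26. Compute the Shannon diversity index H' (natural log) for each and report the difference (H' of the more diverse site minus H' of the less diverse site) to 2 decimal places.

The first survey: N=57, proportions 0.01754, 0.03509, 0.26316, 0.54386, 0.10526, 0.01754, 0.01754, giving H' = 1.24987 (working shown to 5 dp, full precision carried).
The second survey: N=155, proportions 0.14839, 0.18065, 0.17419, 0.14194, 0.1871, 0.16774, giving H' = 1.78684.
Difference = |1.24987 − 1.78684| = 0.53697, i.e. 0.54 to 2 decimal places.

0.54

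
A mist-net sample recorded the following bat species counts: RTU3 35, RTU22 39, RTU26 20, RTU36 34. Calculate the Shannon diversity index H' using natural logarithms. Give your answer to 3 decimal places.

1.359

Total N = 35+39+20+34 = 128, so the proportions are 0.27344, 0.30469, 0.15625, 0.26562 (working shown to 5 dp, full precision carried).
Each pᵢ ln pᵢ term: 0.27344×(-1.29668)=-0.35456, 0.30469×(-1.18847)=-0.36211, 0.15625×(-1.85630)=-0.29005, 0.26562×(-1.32567)=-0.35213.
Sum = -1.35885, so H' = 1.359.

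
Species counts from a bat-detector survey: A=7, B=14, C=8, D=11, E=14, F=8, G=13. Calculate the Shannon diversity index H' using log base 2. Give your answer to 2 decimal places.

2.76

Total N = 7+14+8+11+14+8+13 = 75, so the proportions are 0.0933, 0.1867, 0.1067, 0.1467, 0.1867, 0.1067, 0.1733 (working shown to 4 dp, full precision carried).
Each pᵢ log₂ pᵢ term: 0.0933×(-3.4215)=-0.3193, 0.1867×(-2.4215)=-0.4520, 0.1067×(-3.2288)=-0.3444, 0.1467×(-2.7694)=-0.4062, 0.1867×(-2.4215)=-0.4520, 0.1067×(-3.2288)=-0.3444, 0.1733×(-2.5284)=-0.4383.
Sum = -2.7566, so H' = 2.76.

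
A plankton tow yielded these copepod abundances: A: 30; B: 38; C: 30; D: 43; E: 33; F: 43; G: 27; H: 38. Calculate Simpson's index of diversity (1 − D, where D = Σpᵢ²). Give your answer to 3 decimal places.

0.872

Total N = 30+38+30+43+33+43+27+38 = 282, so the proportions are 0.10638, 0.13475, 0.10638, 0.15248, 0.11702, 0.15248, 0.09574, 0.13475 (working shown to 5 dp, full precision carried).
D = 0.10638² + 0.13475² + 0.10638² + 0.15248² + 0.11702² + 0.15248² + 0.09574² + 0.13475² = 0.01132 + 0.01816 + 0.01132 + 0.02325 + 0.01369 + 0.02325 + 0.00917 + 0.01816 = 0.12831.
So 1 − D = 0.87169, i.e. 0.872 to 3 decimal places.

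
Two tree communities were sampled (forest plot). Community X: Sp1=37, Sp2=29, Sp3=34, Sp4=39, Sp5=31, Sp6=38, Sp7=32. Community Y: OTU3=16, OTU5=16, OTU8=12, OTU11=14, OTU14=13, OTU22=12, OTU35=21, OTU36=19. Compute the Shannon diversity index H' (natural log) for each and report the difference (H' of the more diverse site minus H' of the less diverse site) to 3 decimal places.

Community X: N=240, proportions 0.15417, 0.12083, 0.14167, 0.1625, 0.12917, 0.15833, 0.13333, giving H' = 1.94057 (working shown to 5 dp, full precision carried).
Community Y: N=123, proportions 0.13008, 0.13008, 0.09756, 0.11382, 0.10569, 0.09756, 0.17073, 0.15447, giving H' = 2.05990.
Difference = |1.94057 − 2.05990| = 0.11933, i.e. 0.119 to 3 decimal places.

0.119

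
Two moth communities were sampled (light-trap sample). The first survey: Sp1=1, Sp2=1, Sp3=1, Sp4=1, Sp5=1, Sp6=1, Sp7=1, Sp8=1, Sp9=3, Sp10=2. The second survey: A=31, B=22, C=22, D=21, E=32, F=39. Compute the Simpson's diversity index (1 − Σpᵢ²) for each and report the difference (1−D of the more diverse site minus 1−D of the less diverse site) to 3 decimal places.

0.052

The first survey: N=13, proportions 0.07692, 0.07692, 0.07692, 0.07692, 0.07692, 0.07692, 0.07692, 0.07692, 0.23077, 0.15385, giving 1−D = 0.87574 (working shown to 5 dp, full precision carried).
The second survey: N=167, proportions 0.18563, 0.13174, 0.13174, 0.12575, 0.19162, 0.23353, giving 1−D = 0.82377.
Difference = |0.87574 − 0.82377| = 0.05197, i.e. 0.052 to 3 decimal places.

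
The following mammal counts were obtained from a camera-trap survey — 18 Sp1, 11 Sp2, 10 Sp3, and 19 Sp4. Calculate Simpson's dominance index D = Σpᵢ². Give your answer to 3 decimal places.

0.269

Total N = 18+11+10+19 = 58, so the proportions are 0.31034, 0.18966, 0.17241, 0.32759 (working shown to 5 dp, full precision carried).
D = 0.31034² + 0.18966² + 0.17241² + 0.32759² = 0.09631 + 0.03597 + 0.02973 + 0.10731 = 0.26932.
To 3 decimal places, D = 0.269.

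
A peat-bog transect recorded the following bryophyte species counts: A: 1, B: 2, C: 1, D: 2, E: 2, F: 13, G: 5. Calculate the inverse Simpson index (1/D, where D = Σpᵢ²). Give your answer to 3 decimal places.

3.250

Total N = 1+2+1+2+2+13+5 = 26, so the proportions are 0.0384615, 0.0769231, 0.0384615, 0.0769231, 0.0769231, 0.5, 0.1923077 (working shown to 7 dp, full precision carried).
D = 0.0384615² + 0.0769231² + 0.0384615² + 0.0769231² + 0.0769231² + 0.5² + 0.1923077² = 0.0014793 + 0.0059172 + 0.0014793 + 0.0059172 + 0.0059172 + 0.2500000 + 0.0369822 = 0.3076923.
So 1/D = 3.25000, i.e. 3.250 to 3 decimal places.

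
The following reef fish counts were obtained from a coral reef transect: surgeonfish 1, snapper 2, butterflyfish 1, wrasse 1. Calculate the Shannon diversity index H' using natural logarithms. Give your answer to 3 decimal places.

1.332

Total N = 1+2+1+1 = 5, so the proportions are 0.2, 0.4, 0.2, 0.2 (working shown to 5 dp, full precision carried).
Each pᵢ ln pᵢ term: 0.2×(-1.60944)=-0.32189, 0.4×(-0.91629)=-0.36652, 0.2×(-1.60944)=-0.32189, 0.2×(-1.60944)=-0.32189.
Sum = -1.33218, so H' = 1.332.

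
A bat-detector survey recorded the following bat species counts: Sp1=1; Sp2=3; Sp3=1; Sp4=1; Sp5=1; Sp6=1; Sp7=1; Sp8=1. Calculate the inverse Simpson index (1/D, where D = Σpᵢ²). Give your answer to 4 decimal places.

6.2500

Total N = 1+3+1+1+1+1+1+1 = 10, so the proportions are 0.1, 0.3, 0.1, 0.1, 0.1, 0.1, 0.1, 0.1 (working shown to 8 dp, full precision carried).
D = 0.1² + 0.3² + 0.1² + 0.1² + 0.1² + 0.1² + 0.1² + 0.1² = 0.01000000 + 0.09000000 + 0.01000000 + 0.01000000 + 0.01000000 + 0.01000000 + 0.01000000 + 0.01000000 = 0.16000000.
So 1/D = 6.250000, i.e. 6.2500 to 4 decimal places.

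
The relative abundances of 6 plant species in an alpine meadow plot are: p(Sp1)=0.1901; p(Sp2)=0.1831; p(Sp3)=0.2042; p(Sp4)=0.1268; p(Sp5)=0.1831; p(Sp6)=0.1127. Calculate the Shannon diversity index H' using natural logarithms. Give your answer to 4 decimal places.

1.7696

Each pᵢ ln pᵢ term (working shown to 6 dp, full precision carried): 0.1901×(-1.660205)=-0.315605, 0.1831×(-1.697723)=-0.310853, 0.2042×(-1.588655)=-0.324403, 0.1268×(-2.065144)=-0.261860, 0.1831×(-1.697723)=-0.310853, 0.1127×(-2.183026)=-0.246027.
Sum = -1.769602, so H' = 1.7696.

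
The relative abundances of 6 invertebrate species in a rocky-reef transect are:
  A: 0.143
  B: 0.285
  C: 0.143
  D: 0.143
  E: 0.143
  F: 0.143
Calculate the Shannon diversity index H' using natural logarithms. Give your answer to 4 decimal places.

1.7484

Each pᵢ ln pᵢ term (working shown to 6 dp, full precision carried): 0.143×(-1.944911)=-0.278122, 0.285×(-1.255266)=-0.357751, 0.143×(-1.944911)=-0.278122, 0.143×(-1.944911)=-0.278122, 0.143×(-1.944911)=-0.278122, 0.143×(-1.944911)=-0.278122.
Sum = -1.748362, so H' = 1.7484.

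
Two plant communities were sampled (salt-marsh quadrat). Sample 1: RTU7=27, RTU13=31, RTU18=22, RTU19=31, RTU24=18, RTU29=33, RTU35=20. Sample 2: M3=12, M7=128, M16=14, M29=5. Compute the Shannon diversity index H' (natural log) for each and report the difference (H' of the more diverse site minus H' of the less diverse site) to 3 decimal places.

Sample 1: N=182, proportions 0.14835, 0.17033, 0.12088, 0.17033, 0.0989, 0.18132, 0.10989, giving H' = 1.92256 (working shown to 5 dp, full precision carried).
Sample 2: N=159, proportions 0.07547, 0.80503, 0.08805, 0.03145, giving H' = 0.69235.
Difference = |1.92256 − 0.69235| = 1.23021, i.e. 1.230 to 3 decimal places.

1.230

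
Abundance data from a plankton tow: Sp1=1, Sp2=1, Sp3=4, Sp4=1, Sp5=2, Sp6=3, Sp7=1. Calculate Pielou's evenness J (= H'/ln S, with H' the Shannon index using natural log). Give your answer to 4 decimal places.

Total N = 1+1+4+1+2+3+1 = 13, so the proportions are 0.076923, 0.076923, 0.307692, 0.076923, 0.153846, 0.230769, 0.076923 (working shown to 6 dp, full precision carried).
H' = −Σ pᵢ ln pᵢ = −((-0.197304) + (-0.197304) + (-0.362663) + (-0.197304) + (-0.287970) + (-0.338385) + (-0.197304)) = 1.778233.
With S = 7 species, ln S = 1.945910, so J = 1.778233/1.945910 = 0.913831, i.e. 0.9138 to 4 decimal places.

0.9138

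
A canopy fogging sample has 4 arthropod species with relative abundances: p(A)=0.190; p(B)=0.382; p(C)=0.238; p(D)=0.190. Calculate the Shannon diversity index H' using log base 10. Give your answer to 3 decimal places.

Each pᵢ log₁₀ pᵢ term (working shown to 5 dp, full precision carried): 0.19×(-0.72125)=-0.13704, 0.382×(-0.41794)=-0.15965, 0.238×(-0.62342)=-0.14837, 0.19×(-0.72125)=-0.13704.
Sum = -0.58210, so H' = 0.582.

0.582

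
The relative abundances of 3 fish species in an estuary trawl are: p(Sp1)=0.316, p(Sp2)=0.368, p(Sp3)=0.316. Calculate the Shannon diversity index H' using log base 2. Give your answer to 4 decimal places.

Each pᵢ log₂ pᵢ term (working shown to 6 dp, full precision carried): 0.316×(-1.662004)=-0.525193, 0.368×(-1.442222)=-0.530738, 0.316×(-1.662004)=-0.525193.
Sum = -1.581124, so H' = 1.5811.

1.5811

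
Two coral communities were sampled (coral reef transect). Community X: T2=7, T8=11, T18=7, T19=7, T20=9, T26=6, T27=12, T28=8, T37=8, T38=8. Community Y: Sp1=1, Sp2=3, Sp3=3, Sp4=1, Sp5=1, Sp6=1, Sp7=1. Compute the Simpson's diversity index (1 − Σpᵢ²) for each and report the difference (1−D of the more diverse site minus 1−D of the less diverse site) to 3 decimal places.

0.085

Community X: N=83, proportions 0.08434, 0.13253, 0.08434, 0.08434, 0.10843, 0.07229, 0.14458, 0.09639, 0.09639, 0.09639, giving 1−D = 0.89534 (working shown to 5 dp, full precision carried).
Community Y: N=11, proportions 0.09091, 0.27273, 0.27273, 0.09091, 0.09091, 0.09091, 0.09091, giving 1−D = 0.80992.
Difference = |0.89534 − 0.80992| = 0.08542, i.e. 0.085 to 3 decimal places.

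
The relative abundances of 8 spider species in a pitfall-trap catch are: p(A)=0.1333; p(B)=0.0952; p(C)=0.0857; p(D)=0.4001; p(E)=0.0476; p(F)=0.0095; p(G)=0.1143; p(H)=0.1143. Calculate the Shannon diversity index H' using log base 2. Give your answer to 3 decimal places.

2.531

Each pᵢ log₂ pᵢ term (working shown to 5 dp, full precision carried): 0.1333×(-2.90725)=-0.38754, 0.0952×(-3.39289)=-0.32300, 0.0857×(-3.54456)=-0.30377, 0.4001×(-1.32157)=-0.52876, 0.0476×(-4.39289)=-0.20910, 0.0095×(-6.71786)=-0.06382, 0.1143×(-3.12910)=-0.35766, 0.1143×(-3.12910)=-0.35766.
Sum = -2.53130, so H' = 2.531.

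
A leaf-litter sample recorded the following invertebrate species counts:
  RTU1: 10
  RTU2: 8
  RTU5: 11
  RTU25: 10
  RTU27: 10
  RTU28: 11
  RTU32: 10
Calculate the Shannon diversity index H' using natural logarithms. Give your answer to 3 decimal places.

Total N = 10+8+11+10+10+11+10 = 70, so the proportions are 0.14286, 0.11429, 0.15714, 0.14286, 0.14286, 0.15714, 0.14286 (working shown to 5 dp, full precision carried).
Each pᵢ ln pᵢ term: 0.14286×(-1.94591)=-0.27799, 0.11429×(-2.16905)=-0.24789, 0.15714×(-1.85060)=-0.29081, 0.14286×(-1.94591)=-0.27799, 0.14286×(-1.94591)=-0.27799, 0.15714×(-1.85060)=-0.29081, 0.14286×(-1.94591)=-0.27799.
Sum = -1.94146, so H' = 1.941.

1.941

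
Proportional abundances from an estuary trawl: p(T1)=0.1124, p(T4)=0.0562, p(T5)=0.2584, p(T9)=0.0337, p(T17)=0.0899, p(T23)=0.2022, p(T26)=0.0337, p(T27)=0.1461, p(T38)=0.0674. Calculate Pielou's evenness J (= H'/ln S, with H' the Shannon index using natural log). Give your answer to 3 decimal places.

H' = −Σ pᵢ ln pᵢ = −((-0.24567) + (-0.16179) + (-0.34968) + (-0.11425) + (-0.21657) + (-0.32322) + (-0.11425) + (-0.28102) + (-0.18179)) = 1.98824 (working shown to 5 dp, full precision carried).
With S = 9 species, ln S = 2.19722, so J = 1.98824/2.19722 = 0.90489, i.e. 0.905 to 3 decimal places.

0.905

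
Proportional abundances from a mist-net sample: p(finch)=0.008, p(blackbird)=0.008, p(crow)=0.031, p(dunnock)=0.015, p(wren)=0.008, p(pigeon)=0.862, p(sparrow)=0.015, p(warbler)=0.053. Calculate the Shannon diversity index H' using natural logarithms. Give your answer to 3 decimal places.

Each pᵢ ln pᵢ term (working shown to 5 dp, full precision carried): 0.008×(-4.82831)=-0.03863, 0.008×(-4.82831)=-0.03863, 0.031×(-3.47377)=-0.10769, 0.015×(-4.19971)=-0.06300, 0.008×(-4.82831)=-0.03863, 0.862×(-0.14850)=-0.12801, 0.015×(-4.19971)=-0.06300, 0.053×(-2.93746)=-0.15569.
Sum = -0.63325, so H' = 0.633.

0.633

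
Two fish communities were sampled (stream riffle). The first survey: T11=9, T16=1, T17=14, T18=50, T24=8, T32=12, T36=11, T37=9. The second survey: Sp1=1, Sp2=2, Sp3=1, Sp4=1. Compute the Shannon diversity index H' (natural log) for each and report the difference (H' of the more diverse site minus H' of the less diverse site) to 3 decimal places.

0.378

The first survey: N=114, proportions 0.07895, 0.00877, 0.12281, 0.4386, 0.07018, 0.10526, 0.09649, 0.07895, giving H' = 1.71050 (working shown to 5 dp, full precision carried).
The second survey: N=5, proportions 0.2, 0.4, 0.2, 0.2, giving H' = 1.33218.
Difference = |1.71050 − 1.33218| = 0.37832, i.e. 0.378 to 3 decimal places.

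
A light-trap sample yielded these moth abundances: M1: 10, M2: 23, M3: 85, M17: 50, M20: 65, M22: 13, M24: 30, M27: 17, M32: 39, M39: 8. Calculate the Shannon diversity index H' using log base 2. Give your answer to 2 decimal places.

Total N = 10+23+85+50+65+13+30+17+39+8 = 340, so the proportions are 0.0294, 0.0676, 0.25, 0.1471, 0.1912, 0.0382, 0.0882, 0.05, 0.1147, 0.0235 (working shown to 4 dp, full precision carried).
Each pᵢ log₂ pᵢ term: 0.0294×(-5.0875)=-0.1496, 0.0676×(-3.8858)=-0.2629, 0.25×(-2.0000)=-0.5000, 0.1471×(-2.7655)=-0.4067, 0.1912×(-2.3870)=-0.4563, 0.0382×(-4.7090)=-0.1800, 0.0882×(-3.5025)=-0.3090, 0.05×(-4.3219)=-0.2161, 0.1147×(-3.1240)=-0.3583, 0.0235×(-5.4094)=-0.1273.
Sum = -2.9663, so H' = 2.97.

2.97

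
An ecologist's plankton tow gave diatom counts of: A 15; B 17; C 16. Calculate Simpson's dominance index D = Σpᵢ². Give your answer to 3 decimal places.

0.334

Total N = 15+17+16 = 48, so the proportions are 0.3125, 0.35417, 0.33333 (working shown to 5 dp, full precision carried).
D = 0.3125² + 0.35417² + 0.33333² = 0.09766 + 0.12543 + 0.11111 = 0.33420.
To 3 decimal places, D = 0.334.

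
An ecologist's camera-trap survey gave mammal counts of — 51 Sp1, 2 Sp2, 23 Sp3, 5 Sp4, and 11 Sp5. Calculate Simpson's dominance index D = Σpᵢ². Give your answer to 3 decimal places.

Total N = 51+2+23+5+11 = 92, so the proportions are 0.55435, 0.02174, 0.25, 0.05435, 0.11957 (working shown to 5 dp, full precision carried).
D = 0.55435² + 0.02174² + 0.25² + 0.05435² + 0.11957² = 0.30730 + 0.00047 + 0.06250 + 0.00295 + 0.01430 = 0.38752.
To 3 decimal places, D = 0.388.

0.388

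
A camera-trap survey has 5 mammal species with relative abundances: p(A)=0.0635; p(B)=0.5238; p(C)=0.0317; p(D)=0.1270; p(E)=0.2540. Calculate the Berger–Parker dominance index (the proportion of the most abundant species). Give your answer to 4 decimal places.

The largest proportion is 0.5238, i.e. d = 0.5238 to 4 decimal places.

0.5238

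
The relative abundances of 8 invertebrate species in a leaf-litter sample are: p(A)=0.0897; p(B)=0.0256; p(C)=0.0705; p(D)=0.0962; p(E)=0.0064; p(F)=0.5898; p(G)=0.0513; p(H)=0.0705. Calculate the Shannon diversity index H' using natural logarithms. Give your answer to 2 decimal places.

1.41

Each pᵢ ln pᵢ term (working shown to 4 dp, full precision carried): 0.0897×(-2.4113)=-0.2163, 0.0256×(-3.6652)=-0.0938, 0.0705×(-2.6521)=-0.1870, 0.0962×(-2.3413)=-0.2252, 0.0064×(-5.0515)=-0.0323, 0.5898×(-0.5280)=-0.3114, 0.0513×(-2.9701)=-0.1524, 0.0705×(-2.6521)=-0.1870.
Sum = -1.4054, so H' = 1.41.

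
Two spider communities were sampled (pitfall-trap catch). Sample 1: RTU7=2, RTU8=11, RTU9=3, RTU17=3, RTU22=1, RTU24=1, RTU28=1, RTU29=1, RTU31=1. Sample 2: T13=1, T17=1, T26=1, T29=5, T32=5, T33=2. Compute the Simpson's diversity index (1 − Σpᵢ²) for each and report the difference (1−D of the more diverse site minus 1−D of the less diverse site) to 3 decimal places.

0.004

Sample 1: N=24, proportions 0.08333, 0.45833, 0.125, 0.125, 0.04167, 0.04167, 0.04167, 0.04167, 0.04167, giving 1−D = 0.74306 (working shown to 5 dp, full precision carried).
Sample 2: N=15, proportions 0.06667, 0.06667, 0.06667, 0.33333, 0.33333, 0.13333, giving 1−D = 0.74667.
Difference = |0.74306 − 0.74667| = 0.00361, i.e. 0.004 to 3 decimal places.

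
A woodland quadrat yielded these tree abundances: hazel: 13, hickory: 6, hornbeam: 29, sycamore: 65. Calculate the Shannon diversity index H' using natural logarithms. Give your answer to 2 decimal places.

1.07

Total N = 13+6+29+65 = 113, so the proportions are 0.115, 0.0531, 0.2566, 0.5752 (working shown to 4 dp, full precision carried).
Each pᵢ ln pᵢ term: 0.115×(-2.1624)=-0.2488, 0.0531×(-2.9356)=-0.1559, 0.2566×(-1.3601)=-0.3491, 0.5752×(-0.5530)=-0.3181.
Sum = -1.0718, so H' = 1.07.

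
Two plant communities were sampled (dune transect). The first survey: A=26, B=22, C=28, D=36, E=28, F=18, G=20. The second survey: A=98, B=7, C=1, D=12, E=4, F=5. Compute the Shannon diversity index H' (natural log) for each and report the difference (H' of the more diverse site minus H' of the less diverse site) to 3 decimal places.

1.065

The first survey: N=178, proportions 0.146067, 0.123596, 0.157303, 0.202247, 0.157303, 0.101124, 0.11236, giving H' = 1.921868 (working shown to 6 dp, full precision carried).
The second survey: N=127, proportions 0.771654, 0.055118, 0.007874, 0.094488, 0.031496, 0.03937, giving H' = 0.857105.
Difference = |1.921868 − 0.857105| = 1.064763, i.e. 1.065 to 3 decimal places.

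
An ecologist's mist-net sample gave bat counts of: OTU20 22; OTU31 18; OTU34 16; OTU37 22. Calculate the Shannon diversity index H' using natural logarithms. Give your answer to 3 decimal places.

Total N = 22+18+16+22 = 78, so the proportions are 0.28205, 0.23077, 0.20513, 0.28205 (working shown to 5 dp, full precision carried).
Each pᵢ ln pᵢ term: 0.28205×(-1.26567)=-0.35698, 0.23077×(-1.46634)=-0.33839, 0.20513×(-1.58412)=-0.32495, 0.28205×(-1.26567)=-0.35698.
Sum = -1.37730, so H' = 1.377.

1.377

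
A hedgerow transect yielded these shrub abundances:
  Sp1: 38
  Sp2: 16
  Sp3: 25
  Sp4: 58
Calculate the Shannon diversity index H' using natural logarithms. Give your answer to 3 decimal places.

1.281

Total N = 38+16+25+58 = 137, so the proportions are 0.27737, 0.11679, 0.18248, 0.42336 (working shown to 5 dp, full precision carried).
Each pᵢ ln pᵢ term: 0.27737×(-1.28239)=-0.35570, 0.11679×(-2.14739)=-0.25079, 0.18248×(-1.70111)=-0.31042, 0.42336×(-0.85954)=-0.36389.
Sum = -1.28080, so H' = 1.281.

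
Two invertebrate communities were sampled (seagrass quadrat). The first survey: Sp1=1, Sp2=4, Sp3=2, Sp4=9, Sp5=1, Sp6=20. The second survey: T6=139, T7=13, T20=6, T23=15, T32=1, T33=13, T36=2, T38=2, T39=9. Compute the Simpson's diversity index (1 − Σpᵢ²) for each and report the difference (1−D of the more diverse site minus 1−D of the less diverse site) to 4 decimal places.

0.1328

The first survey: N=37, proportions 0.027027, 0.108108, 0.054054, 0.243243, 0.027027, 0.540541, giving 1−D = 0.632579 (working shown to 6 dp, full precision carried).
The second survey: N=200, proportions 0.695, 0.065, 0.03, 0.075, 0.005, 0.065, 0.01, 0.01, 0.045, giving 1−D = 0.499750.
Difference = |0.632579 − 0.499750| = 0.132829, i.e. 0.1328 to 4 decimal places.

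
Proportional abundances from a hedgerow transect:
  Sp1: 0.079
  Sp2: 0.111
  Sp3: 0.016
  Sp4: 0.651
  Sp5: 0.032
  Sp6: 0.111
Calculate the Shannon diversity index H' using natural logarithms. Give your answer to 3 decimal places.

Each pᵢ ln pᵢ term (working shown to 5 dp, full precision carried): 0.079×(-2.53831)=-0.20053, 0.111×(-2.19823)=-0.24400, 0.016×(-4.13517)=-0.06616, 0.651×(-0.42925)=-0.27944, 0.032×(-3.44202)=-0.11014, 0.111×(-2.19823)=-0.24400.
Sum = -1.14428, so H' = 1.144.

1.144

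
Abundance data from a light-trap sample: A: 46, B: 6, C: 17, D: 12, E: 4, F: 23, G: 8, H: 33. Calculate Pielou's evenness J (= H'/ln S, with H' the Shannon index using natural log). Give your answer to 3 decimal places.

Total N = 46+6+17+12+4+23+8+33 = 149, so the proportions are 0.30872, 0.04027, 0.11409, 0.08054, 0.02685, 0.15436, 0.05369, 0.22148 (working shown to 5 dp, full precision carried).
H' = −Σ pᵢ ln pᵢ = −((-0.36285) + (-0.12935) + (-0.24767) + (-0.20288) + (-0.09712) + (-0.28842) + (-0.15702) + (-0.33386)) = 1.81916.
With S = 8 species, ln S = 2.07944, so J = 1.81916/2.07944 = 0.87483, i.e. 0.875 to 3 decimal places.

0.875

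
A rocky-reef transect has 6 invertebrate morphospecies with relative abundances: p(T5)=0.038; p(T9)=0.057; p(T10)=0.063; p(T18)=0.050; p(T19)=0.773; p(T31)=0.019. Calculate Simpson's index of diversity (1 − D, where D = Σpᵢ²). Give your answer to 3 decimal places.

D = 0.038² + 0.057² + 0.063² + 0.05² + 0.773² + 0.019² = 0.00144 + 0.00325 + 0.00397 + 0.00250 + 0.59753 + 0.00036 = 0.60905 (working shown to 5 dp, full precision carried).
So 1 − D = 0.39095, i.e. 0.391 to 3 decimal places.

0.391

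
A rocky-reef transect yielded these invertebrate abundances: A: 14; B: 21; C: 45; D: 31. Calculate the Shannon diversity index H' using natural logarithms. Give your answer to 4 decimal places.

1.2984

Total N = 14+21+45+31 = 111, so the proportions are 0.126126, 0.189189, 0.405405, 0.279279 (working shown to 6 dp, full precision carried).
Each pᵢ ln pᵢ term: 0.126126×(-2.070473)=-0.261141, 0.189189×(-1.665008)=-0.315001, 0.405405×(-0.902868)=-0.366027, 0.279279×(-1.275543)=-0.356233.
Sum = -1.298402, so H' = 1.2984.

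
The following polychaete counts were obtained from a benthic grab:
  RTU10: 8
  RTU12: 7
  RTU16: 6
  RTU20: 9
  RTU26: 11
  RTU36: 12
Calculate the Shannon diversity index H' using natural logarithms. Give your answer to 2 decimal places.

Total N = 8+7+6+9+11+12 = 53, so the proportions are 0.1509, 0.1321, 0.1132, 0.1698, 0.2075, 0.2264 (working shown to 4 dp, full precision carried).
Each pᵢ ln pᵢ term: 0.1509×(-1.8909)=-0.2854, 0.1321×(-2.0244)=-0.2674, 0.1132×(-2.1785)=-0.2466, 0.1698×(-1.7731)=-0.3011, 0.2075×(-1.5724)=-0.3263, 0.2264×(-1.4854)=-0.3363.
Sum = -1.7632, so H' = 1.76.

1.76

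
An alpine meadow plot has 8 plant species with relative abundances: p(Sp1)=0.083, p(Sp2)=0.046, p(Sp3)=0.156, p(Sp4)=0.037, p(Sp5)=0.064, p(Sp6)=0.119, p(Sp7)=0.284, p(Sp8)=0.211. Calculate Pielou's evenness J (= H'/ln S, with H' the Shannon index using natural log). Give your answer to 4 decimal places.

0.9017

H' = −Σ pᵢ ln pᵢ = −((-0.206580) + (-0.141639) + (-0.289832) + (-0.121983) + (-0.175928) + (-0.253307) + (-0.357494) + (-0.328294)) = 1.875058 (working shown to 6 dp, full precision carried).
With S = 8 species, ln S = 2.079442, so J = 1.875058/2.079442 = 0.901712, i.e. 0.9017 to 4 decimal places.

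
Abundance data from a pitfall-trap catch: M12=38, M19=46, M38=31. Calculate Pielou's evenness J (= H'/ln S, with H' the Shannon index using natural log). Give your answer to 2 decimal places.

0.99

Total N = 38+46+31 = 115, so the proportions are 0.3304, 0.4, 0.2696 (working shown to 4 dp, full precision carried).
H' = −Σ pᵢ ln pᵢ = −((-0.3659) + (-0.3665) + (-0.3534)) = 1.0858.
With S = 3 species, ln S = 1.0986, so J = 1.0858/1.0986 = 0.9883, i.e. 0.99 to 2 decimal places.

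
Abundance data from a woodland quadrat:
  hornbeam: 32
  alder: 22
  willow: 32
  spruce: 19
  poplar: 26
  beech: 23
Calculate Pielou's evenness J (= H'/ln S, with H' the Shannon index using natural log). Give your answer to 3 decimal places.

0.990

Total N = 32+22+32+19+26+23 = 154, so the proportions are 0.20779, 0.14286, 0.20779, 0.12338, 0.16883, 0.14935 (working shown to 5 dp, full precision carried).
H' = −Σ pᵢ ln pᵢ = −((-0.32649) + (-0.27799) + (-0.32649) + (-0.25817) + (-0.30033) + (-0.28398)) = 1.77344.
With S = 6 species, ln S = 1.79176, so J = 1.77344/1.79176 = 0.98977, i.e. 0.990 to 3 decimal places.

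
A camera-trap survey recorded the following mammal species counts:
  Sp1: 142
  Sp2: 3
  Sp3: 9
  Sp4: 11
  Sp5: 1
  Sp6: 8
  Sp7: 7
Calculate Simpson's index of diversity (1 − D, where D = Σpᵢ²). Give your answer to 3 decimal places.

Total N = 142+3+9+11+1+8+7 = 181, so the proportions are 0.78453, 0.01657, 0.04972, 0.06077, 0.00552, 0.0442, 0.03867 (working shown to 5 dp, full precision carried).
D = 0.78453² + 0.01657² + 0.04972² + 0.06077² + 0.00552² + 0.0442² + 0.03867² = 0.61549 + 0.00027 + 0.00247 + 0.00369 + 0.00003 + 0.00195 + 0.00150 = 0.62541.
So 1 − D = 0.37459, i.e. 0.375 to 3 decimal places.

0.375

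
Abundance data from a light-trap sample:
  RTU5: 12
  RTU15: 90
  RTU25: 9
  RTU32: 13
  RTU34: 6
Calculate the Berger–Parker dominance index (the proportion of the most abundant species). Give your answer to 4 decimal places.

0.6923

Total N = 12+90+9+13+6 = 130, so the proportions are 0.092308, 0.692308, 0.069231, 0.1, 0.046154 (working shown to 6 dp, full precision carried).
The largest proportion is 0.692308, i.e. d = 0.6923 to 4 decimal places.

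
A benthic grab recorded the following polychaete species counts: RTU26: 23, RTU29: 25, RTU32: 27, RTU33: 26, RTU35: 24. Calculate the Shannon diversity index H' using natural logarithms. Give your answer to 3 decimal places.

1.608

Total N = 23+25+27+26+24 = 125, so the proportions are 0.184, 0.2, 0.216, 0.208, 0.192 (working shown to 5 dp, full precision carried).
Each pᵢ ln pᵢ term: 0.184×(-1.69282)=-0.31148, 0.2×(-1.60944)=-0.32189, 0.216×(-1.53248)=-0.33102, 0.208×(-1.57022)=-0.32661, 0.192×(-1.65026)=-0.31685.
Sum = -1.60784, so H' = 1.608.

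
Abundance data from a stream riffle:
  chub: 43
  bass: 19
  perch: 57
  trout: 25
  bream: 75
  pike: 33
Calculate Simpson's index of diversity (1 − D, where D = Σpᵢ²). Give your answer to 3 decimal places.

Total N = 43+19+57+25+75+33 = 252, so the proportions are 0.17063, 0.0754, 0.22619, 0.09921, 0.29762, 0.13095 (working shown to 5 dp, full precision carried).
D = 0.17063² + 0.0754² + 0.22619² + 0.09921² + 0.29762² + 0.13095² = 0.02912 + 0.00568 + 0.05116 + 0.00984 + 0.08858 + 0.01715 = 0.20153.
So 1 − D = 0.79847, i.e. 0.798 to 3 decimal places.

0.798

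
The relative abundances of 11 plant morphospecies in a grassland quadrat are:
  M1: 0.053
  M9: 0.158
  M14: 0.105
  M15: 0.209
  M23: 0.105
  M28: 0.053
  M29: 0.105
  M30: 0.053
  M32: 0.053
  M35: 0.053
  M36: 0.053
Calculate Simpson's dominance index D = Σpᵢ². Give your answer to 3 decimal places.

D = 0.053² + 0.158² + 0.105² + 0.209² + 0.105² + 0.053² + 0.105² + 0.053² + 0.053² + 0.053² + 0.053² = 0.00281 + 0.02496 + 0.01102 + 0.04368 + 0.01102 + 0.00281 + 0.01102 + 0.00281 + 0.00281 + 0.00281 + 0.00281 = 0.11857 (working shown to 5 dp, full precision carried).
To 3 decimal places, D = 0.119.

0.119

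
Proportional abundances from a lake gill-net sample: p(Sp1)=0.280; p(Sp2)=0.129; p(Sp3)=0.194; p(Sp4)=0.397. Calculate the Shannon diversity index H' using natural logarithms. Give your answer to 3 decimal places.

1.306

Each pᵢ ln pᵢ term (working shown to 5 dp, full precision carried): 0.28×(-1.27297)=-0.35643, 0.129×(-2.04794)=-0.26418, 0.194×(-1.63990)=-0.31814, 0.397×(-0.92382)=-0.36676.
Sum = -1.30551, so H' = 1.306.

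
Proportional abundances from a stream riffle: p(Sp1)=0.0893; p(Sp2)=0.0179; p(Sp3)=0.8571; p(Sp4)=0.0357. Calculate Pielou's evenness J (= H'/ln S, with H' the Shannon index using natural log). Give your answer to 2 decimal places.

0.39

H' = −Σ pᵢ ln pᵢ = −((-0.2157) + (-0.0720) + (-0.1322) + (-0.1190)) = 0.5389 (working shown to 4 dp, full precision carried).
With S = 4 species, ln S = 1.3863, so J = 0.5389/1.3863 = 0.3887, i.e. 0.39 to 2 decimal places.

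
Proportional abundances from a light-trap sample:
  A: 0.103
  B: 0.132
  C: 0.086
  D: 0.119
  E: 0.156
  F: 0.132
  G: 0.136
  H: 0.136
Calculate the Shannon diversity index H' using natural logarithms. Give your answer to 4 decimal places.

2.0655

Each pᵢ ln pᵢ term (working shown to 6 dp, full precision carried): 0.103×(-2.273026)=-0.234122, 0.132×(-2.024953)=-0.267294, 0.086×(-2.453408)=-0.210993, 0.119×(-2.128632)=-0.253307, 0.156×(-1.857899)=-0.289832, 0.132×(-2.024953)=-0.267294, 0.136×(-1.995100)=-0.271334, 0.136×(-1.995100)=-0.271334.
Sum = -2.065509, so H' = 2.0655.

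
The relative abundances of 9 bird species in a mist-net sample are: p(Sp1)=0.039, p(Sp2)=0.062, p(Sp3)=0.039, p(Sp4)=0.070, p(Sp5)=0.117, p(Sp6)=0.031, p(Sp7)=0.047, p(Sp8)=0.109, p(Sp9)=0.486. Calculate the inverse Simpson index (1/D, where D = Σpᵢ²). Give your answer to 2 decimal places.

3.61

D = 0.039² + 0.062² + 0.039² + 0.07² + 0.117² + 0.031² + 0.047² + 0.109² + 0.486² = 0.001521 + 0.003844 + 0.001521 + 0.004900 + 0.013689 + 0.000961 + 0.002209 + 0.011881 + 0.236196 = 0.276722 (working shown to 6 dp, full precision carried).
So 1/D = 3.6137, i.e. 3.61 to 2 decimal places.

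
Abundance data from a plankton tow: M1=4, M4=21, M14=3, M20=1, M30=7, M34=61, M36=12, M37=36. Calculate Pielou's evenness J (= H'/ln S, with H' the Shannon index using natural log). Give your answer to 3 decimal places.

0.748

Total N = 4+21+3+1+7+61+12+36 = 145, so the proportions are 0.02759, 0.14483, 0.02069, 0.0069, 0.04828, 0.42069, 0.08276, 0.24828 (working shown to 5 dp, full precision carried).
H' = −Σ pᵢ ln pᵢ = −((-0.09905) + (-0.27984) + (-0.08024) + (-0.03432) + (-0.14632) + (-0.36426) + (-0.20622) + (-0.34590)) = 1.55614.
With S = 8 species, ln S = 2.07944, so J = 1.55614/2.07944 = 0.74834, i.e. 0.748 to 3 decimal places.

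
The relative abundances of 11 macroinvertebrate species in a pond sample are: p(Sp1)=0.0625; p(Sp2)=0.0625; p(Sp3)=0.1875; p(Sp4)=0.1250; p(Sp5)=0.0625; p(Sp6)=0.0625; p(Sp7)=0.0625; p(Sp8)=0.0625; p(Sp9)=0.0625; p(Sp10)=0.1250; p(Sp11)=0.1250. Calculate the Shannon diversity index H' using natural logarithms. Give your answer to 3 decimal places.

Each pᵢ ln pᵢ term (working shown to 5 dp, full precision carried): 0.0625×(-2.77259)=-0.17329, 0.0625×(-2.77259)=-0.17329, 0.1875×(-1.67398)=-0.31387, 0.125×(-2.07944)=-0.25993, 0.0625×(-2.77259)=-0.17329, 0.0625×(-2.77259)=-0.17329, 0.0625×(-2.77259)=-0.17329, 0.0625×(-2.77259)=-0.17329, 0.0625×(-2.77259)=-0.17329, 0.125×(-2.07944)=-0.25993, 0.125×(-2.07944)=-0.25993.
Sum = -2.30667, so H' = 2.307.

2.307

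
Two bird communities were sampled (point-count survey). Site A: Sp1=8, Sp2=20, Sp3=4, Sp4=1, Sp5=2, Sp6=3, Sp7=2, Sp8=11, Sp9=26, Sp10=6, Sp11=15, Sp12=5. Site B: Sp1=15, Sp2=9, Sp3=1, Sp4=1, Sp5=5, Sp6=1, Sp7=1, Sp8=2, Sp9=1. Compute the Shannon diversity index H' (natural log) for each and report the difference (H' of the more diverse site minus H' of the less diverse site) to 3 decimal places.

Site A: N=103, proportions 0.07767, 0.194175, 0.038835, 0.009709, 0.019417, 0.029126, 0.019417, 0.106796, 0.252427, 0.058252, 0.145631, 0.048544, giving H' = 2.123373 (working shown to 6 dp, full precision carried).
Site B: N=36, proportions 0.416667, 0.25, 0.027778, 0.027778, 0.138889, 0.027778, 0.027778, 0.055556, 0.027778, giving H' = 1.643817.
Difference = |2.123373 − 1.643817| = 0.479556, i.e. 0.480 to 3 decimal places.

0.480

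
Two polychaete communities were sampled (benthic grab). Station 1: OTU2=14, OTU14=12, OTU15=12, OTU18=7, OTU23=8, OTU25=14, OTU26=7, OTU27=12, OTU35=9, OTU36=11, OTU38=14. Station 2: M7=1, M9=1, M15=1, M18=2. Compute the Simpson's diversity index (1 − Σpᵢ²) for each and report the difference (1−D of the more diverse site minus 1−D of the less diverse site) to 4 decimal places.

Station 1: N=120, proportions 0.116667, 0.1, 0.1, 0.058333, 0.066667, 0.116667, 0.058333, 0.1, 0.075, 0.091667, 0.116667, giving 1−D = 0.903889 (working shown to 6 dp, full precision carried).
Station 2: N=5, proportions 0.2, 0.2, 0.2, 0.4, giving 1−D = 0.720000.
Difference = |0.903889 − 0.720000| = 0.183889, i.e. 0.1839 to 4 decimal places.

0.1839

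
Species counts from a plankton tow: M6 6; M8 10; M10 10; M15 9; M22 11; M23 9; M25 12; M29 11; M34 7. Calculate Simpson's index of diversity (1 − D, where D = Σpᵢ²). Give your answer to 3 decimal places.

Total N = 6+10+10+9+11+9+12+11+7 = 85, so the proportions are 0.07059, 0.11765, 0.11765, 0.10588, 0.12941, 0.10588, 0.14118, 0.12941, 0.08235 (working shown to 5 dp, full precision carried).
D = 0.07059² + 0.11765² + 0.11765² + 0.10588² + 0.12941² + 0.10588² + 0.14118² + 0.12941² + 0.08235² = 0.00498 + 0.01384 + 0.01384 + 0.01121 + 0.01675 + 0.01121 + 0.01993 + 0.01675 + 0.00678 = 0.11529.
So 1 − D = 0.88471, i.e. 0.885 to 3 decimal places.

0.885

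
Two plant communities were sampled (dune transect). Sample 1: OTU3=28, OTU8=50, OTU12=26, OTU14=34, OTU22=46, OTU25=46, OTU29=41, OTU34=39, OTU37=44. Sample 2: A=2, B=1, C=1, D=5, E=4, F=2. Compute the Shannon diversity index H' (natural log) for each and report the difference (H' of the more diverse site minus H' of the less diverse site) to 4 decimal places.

0.5591

Sample 1: N=354, proportions 0.079096, 0.141243, 0.073446, 0.096045, 0.129944, 0.129944, 0.115819, 0.110169, 0.124294, giving H' = 2.176121 (working shown to 6 dp, full precision carried).
Sample 2: N=15, proportions 0.133333, 0.066667, 0.066667, 0.333333, 0.266667, 0.133333, giving H' = 1.617053.
Difference = |2.176121 − 1.617053| = 0.559068, i.e. 0.5591 to 4 decimal places.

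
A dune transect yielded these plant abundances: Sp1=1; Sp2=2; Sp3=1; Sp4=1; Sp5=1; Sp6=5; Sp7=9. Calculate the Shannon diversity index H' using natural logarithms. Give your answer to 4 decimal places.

Total N = 1+2+1+1+1+5+9 = 20, so the proportions are 0.05, 0.1, 0.05, 0.05, 0.05, 0.25, 0.45 (working shown to 6 dp, full precision carried).
Each pᵢ ln pᵢ term: 0.05×(-2.995732)=-0.149787, 0.1×(-2.302585)=-0.230259, 0.05×(-2.995732)=-0.149787, 0.05×(-2.995732)=-0.149787, 0.05×(-2.995732)=-0.149787, 0.25×(-1.386294)=-0.346574, 0.45×(-0.798508)=-0.359328.
Sum = -1.535307, so H' = 1.5353.

1.5353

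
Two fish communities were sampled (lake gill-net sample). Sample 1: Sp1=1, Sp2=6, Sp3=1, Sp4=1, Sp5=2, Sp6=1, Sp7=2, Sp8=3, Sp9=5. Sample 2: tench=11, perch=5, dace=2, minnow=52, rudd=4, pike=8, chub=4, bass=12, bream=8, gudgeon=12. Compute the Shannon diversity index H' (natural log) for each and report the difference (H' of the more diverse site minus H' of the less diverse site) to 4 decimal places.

0.1161

Sample 1: N=22, proportions 0.045455, 0.272727, 0.045455, 0.045455, 0.090909, 0.045455, 0.090909, 0.136364, 0.227273, giving H' = 1.960762 (working shown to 6 dp, full precision carried).
Sample 2: N=118, proportions 0.09322, 0.042373, 0.016949, 0.440678, 0.033898, 0.067797, 0.033898, 0.101695, 0.067797, 0.101695, giving H' = 1.844632.
Difference = |1.960762 − 1.844632| = 0.116130, i.e. 0.1161 to 4 decimal places.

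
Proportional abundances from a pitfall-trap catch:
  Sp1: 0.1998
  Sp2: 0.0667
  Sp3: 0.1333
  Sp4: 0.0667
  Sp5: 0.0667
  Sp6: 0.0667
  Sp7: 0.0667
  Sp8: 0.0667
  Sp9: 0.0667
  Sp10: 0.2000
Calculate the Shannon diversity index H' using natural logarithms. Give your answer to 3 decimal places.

Each pᵢ ln pᵢ term (working shown to 5 dp, full precision carried): 0.1998×(-1.61044)=-0.32177, 0.0667×(-2.70755)=-0.18059, 0.1333×(-2.01515)=-0.26862, 0.0667×(-2.70755)=-0.18059, 0.0667×(-2.70755)=-0.18059, 0.0667×(-2.70755)=-0.18059, 0.0667×(-2.70755)=-0.18059, 0.0667×(-2.70755)=-0.18059, 0.0667×(-2.70755)=-0.18059, 0.2×(-1.60944)=-0.32189.
Sum = -2.17643, so H' = 2.176.

2.176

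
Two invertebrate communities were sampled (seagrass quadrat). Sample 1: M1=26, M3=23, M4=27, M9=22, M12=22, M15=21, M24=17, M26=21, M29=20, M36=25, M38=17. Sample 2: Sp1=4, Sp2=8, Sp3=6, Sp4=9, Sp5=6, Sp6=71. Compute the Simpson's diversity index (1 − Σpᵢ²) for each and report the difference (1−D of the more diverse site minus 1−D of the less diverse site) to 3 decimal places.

0.395

Sample 1: N=241, proportions 0.10788, 0.09544, 0.11203, 0.09129, 0.09129, 0.08714, 0.07054, 0.08714, 0.08299, 0.10373, 0.07054, giving 1−D = 0.90725 (working shown to 5 dp, full precision carried).
Sample 2: N=104, proportions 0.03846, 0.07692, 0.05769, 0.08654, 0.05769, 0.68269, giving 1−D = 0.51239.
Difference = |0.90725 − 0.51239| = 0.39486, i.e. 0.395 to 3 decimal places.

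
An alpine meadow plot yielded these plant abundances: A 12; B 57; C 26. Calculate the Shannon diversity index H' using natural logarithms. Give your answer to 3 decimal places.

0.922

Total N = 12+57+26 = 95, so the proportions are 0.12632, 0.6, 0.27368 (working shown to 5 dp, full precision carried).
Each pᵢ ln pᵢ term: 0.12632×(-2.06897)=-0.26134, 0.6×(-0.51083)=-0.30650, 0.27368×(-1.29578)=-0.35463.
Sum = -0.92247, so H' = 0.922.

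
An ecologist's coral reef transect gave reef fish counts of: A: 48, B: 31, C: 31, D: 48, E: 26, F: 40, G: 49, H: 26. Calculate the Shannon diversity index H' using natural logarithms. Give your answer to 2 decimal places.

Total N = 48+31+31+48+26+40+49+26 = 299, so the proportions are 0.1605, 0.1037, 0.1037, 0.1605, 0.087, 0.1338, 0.1639, 0.087 (working shown to 4 dp, full precision carried).
Each pᵢ ln pᵢ term: 0.1605×(-1.8292)=-0.2937, 0.1037×(-2.2665)=-0.2350, 0.1037×(-2.2665)=-0.2350, 0.1605×(-1.8292)=-0.2937, 0.087×(-2.4423)=-0.2124, 0.1338×(-2.0116)=-0.2691, 0.1639×(-1.8086)=-0.2964, 0.087×(-2.4423)=-0.2124.
Sum = -2.0475, so H' = 2.05.

2.05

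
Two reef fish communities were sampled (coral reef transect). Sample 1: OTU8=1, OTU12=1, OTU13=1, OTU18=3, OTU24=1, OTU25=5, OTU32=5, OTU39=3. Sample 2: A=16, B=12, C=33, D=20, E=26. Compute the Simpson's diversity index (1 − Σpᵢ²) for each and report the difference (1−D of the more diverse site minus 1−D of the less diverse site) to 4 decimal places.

Sample 1: N=20, proportions 0.05, 0.05, 0.05, 0.15, 0.05, 0.25, 0.25, 0.15, giving 1−D = 0.820000 (working shown to 6 dp, full precision carried).
Sample 2: N=107, proportions 0.149533, 0.11215, 0.308411, 0.186916, 0.242991, giving 1−D = 0.775963.
Difference = |0.820000 − 0.775963| = 0.044037, i.e. 0.0440 to 4 decimal places.

0.0440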